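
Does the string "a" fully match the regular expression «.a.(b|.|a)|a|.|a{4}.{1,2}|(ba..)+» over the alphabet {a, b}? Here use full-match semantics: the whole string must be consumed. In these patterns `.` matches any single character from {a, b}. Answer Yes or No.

Yes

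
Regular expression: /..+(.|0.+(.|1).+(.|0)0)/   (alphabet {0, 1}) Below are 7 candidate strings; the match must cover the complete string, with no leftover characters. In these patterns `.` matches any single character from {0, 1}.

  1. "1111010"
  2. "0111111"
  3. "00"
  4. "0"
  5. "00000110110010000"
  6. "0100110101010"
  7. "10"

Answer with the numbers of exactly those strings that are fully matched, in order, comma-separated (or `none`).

1, 2, 5, 6

1 → match
2 → match
3 → no match
4 → no match
5 → match
6 → match
7 → no match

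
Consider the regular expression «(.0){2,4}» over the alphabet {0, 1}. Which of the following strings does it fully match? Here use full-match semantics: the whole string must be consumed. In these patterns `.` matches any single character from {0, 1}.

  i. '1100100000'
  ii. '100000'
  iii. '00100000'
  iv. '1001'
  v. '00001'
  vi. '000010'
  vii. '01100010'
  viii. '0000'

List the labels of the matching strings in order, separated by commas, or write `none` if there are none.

ii, iii, vi, viii

i → no match
ii → match
iii → match
iv → no match — must end with '0'
v → no match — must end with '0'
vi → match
vii → no match
viii → match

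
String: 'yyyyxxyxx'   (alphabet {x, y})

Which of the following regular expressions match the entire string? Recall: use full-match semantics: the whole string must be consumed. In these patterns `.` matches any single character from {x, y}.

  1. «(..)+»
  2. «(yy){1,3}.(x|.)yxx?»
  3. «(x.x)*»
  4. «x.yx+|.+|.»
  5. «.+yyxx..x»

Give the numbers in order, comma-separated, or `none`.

2, 4, 5

1 → no match
2 → match
3 → no match
4 → match
5 → match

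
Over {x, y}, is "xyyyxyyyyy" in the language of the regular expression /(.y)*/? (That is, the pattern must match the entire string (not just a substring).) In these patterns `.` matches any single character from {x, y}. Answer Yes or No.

Yes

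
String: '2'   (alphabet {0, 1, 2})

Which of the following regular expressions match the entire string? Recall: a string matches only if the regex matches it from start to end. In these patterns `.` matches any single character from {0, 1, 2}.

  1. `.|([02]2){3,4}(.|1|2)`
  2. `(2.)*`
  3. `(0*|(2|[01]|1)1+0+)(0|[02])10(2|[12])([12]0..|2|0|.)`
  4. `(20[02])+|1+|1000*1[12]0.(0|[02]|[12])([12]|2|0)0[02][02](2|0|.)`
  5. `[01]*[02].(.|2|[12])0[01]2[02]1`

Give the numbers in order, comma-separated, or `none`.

1

1 → match
2 → no match
3 → no match
4 → no match
5 → no match — must end with '1'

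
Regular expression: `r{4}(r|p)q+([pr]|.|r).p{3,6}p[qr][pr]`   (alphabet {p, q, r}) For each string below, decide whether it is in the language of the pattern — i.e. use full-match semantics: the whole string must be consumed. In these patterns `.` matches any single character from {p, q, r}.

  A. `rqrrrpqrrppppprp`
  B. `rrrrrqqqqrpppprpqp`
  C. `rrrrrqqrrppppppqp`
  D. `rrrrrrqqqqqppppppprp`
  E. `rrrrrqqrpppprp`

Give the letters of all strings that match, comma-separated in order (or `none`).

C, E

A → no match
B → no match
C → match
D → no match
E → match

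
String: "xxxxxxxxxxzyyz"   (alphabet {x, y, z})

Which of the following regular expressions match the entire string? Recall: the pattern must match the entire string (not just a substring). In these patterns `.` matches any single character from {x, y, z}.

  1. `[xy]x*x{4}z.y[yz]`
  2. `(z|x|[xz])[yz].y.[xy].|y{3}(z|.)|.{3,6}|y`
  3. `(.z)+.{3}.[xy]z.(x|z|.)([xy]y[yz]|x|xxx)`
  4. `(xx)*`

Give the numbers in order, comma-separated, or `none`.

1 → match
2 → no match
3 → no match
4 → no match

1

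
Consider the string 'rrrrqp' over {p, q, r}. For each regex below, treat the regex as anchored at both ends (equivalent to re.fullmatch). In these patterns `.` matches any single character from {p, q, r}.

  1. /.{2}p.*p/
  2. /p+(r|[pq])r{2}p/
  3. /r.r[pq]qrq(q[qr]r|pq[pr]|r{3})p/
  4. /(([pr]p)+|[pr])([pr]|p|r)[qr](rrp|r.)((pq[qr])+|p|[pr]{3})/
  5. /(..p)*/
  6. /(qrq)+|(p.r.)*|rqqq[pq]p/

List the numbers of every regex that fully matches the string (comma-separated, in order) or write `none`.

4

1 → no match
2 → no match — must start with 'p'
3 → no match
4 → match
5 → no match
6 → no match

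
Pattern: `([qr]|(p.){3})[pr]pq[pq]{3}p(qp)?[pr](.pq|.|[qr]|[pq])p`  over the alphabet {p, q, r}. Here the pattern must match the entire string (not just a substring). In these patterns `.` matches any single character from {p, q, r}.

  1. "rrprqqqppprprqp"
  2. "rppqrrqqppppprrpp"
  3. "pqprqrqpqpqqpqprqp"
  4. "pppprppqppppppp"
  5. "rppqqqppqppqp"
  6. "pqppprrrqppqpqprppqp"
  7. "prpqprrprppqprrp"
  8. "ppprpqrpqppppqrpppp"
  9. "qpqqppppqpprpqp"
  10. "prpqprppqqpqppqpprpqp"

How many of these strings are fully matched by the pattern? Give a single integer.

1

1 → no match
2 → no match
3 → no match
4 → no match
5 → match
6 → no match
7 → no match
8 → no match
9 → no match
10 → no match
Total matched: 1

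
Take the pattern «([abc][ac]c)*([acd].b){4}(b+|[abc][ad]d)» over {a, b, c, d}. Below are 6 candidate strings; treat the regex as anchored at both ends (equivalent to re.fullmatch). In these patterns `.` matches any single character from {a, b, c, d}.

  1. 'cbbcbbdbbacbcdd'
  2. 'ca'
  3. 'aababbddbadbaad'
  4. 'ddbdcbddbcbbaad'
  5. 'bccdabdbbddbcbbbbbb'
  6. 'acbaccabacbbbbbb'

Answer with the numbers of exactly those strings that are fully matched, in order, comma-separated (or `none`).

1, 3, 4, 5

1 → match
2 → no match
3 → match
4 → match
5 → match
6 → no match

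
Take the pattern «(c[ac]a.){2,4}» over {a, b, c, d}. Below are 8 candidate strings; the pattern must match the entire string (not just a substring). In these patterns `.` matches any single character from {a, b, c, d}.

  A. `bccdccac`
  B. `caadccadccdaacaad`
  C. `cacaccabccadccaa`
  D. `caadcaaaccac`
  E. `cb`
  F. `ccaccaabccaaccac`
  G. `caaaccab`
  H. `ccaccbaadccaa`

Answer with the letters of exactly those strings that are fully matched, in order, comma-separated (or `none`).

D, F, G

A. `bccdccac` → no match — must start with `c`
B → no match
C → no match
D. `caadcaaaccac` → match
E. `cb` → no match
F → match
G. `caaaccab` → match
H → no match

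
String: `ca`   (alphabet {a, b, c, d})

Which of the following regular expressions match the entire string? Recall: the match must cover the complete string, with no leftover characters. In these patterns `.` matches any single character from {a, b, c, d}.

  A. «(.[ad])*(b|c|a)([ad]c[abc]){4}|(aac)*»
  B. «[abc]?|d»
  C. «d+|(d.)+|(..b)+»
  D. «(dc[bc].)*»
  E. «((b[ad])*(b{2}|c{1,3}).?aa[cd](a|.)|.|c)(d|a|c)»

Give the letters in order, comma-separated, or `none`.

A → no match
B → no match
C → no match
D → no match
E → match

E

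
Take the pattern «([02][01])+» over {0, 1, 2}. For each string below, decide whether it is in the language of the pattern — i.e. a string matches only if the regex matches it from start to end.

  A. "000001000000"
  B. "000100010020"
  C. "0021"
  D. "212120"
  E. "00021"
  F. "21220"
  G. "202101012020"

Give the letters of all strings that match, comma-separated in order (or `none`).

A, B, C, D, G

A → match
B → match
C → match
D → match
E → no match
F → no match
G → match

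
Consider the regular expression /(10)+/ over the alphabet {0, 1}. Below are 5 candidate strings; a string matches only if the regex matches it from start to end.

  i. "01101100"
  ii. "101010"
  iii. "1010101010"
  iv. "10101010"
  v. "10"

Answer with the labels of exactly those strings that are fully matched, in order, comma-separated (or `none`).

ii, iii, iv, v

i → no match — must start with "10"
ii → match
iii → match
iv → match
v → match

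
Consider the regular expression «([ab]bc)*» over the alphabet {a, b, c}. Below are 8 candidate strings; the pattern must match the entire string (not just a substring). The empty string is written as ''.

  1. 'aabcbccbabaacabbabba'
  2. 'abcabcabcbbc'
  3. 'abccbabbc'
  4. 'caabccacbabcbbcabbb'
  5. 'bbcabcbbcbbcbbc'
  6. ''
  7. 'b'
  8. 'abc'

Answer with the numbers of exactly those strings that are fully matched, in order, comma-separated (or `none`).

2, 5, 6, 8

1 → no match
2. 'abcabcabcbbc' → match
3. 'abccbabbc' → no match
4 → no match
5 → match
6. '' → match
7. 'b' → no match
8. 'abc' → match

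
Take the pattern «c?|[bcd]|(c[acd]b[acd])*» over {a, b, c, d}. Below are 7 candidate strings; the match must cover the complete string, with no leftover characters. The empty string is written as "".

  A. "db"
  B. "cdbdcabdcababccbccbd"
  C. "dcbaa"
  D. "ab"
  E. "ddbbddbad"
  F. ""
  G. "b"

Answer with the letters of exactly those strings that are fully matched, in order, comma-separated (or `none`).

F, G

A. "db" → no match
B → no match
C. "dcbaa" → no match
D. "ab" → no match
E. "ddbbddbad" → no match
F. "" → match
G. "b" → match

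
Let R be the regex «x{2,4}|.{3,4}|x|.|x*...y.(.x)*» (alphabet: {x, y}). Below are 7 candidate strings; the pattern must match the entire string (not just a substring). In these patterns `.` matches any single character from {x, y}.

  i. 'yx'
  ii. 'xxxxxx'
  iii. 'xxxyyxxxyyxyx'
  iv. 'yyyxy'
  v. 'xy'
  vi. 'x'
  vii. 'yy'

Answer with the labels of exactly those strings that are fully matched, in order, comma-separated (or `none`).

vi

i → no match
ii → no match
iii → no match
iv → no match
v → no match
vi → match
vii → no match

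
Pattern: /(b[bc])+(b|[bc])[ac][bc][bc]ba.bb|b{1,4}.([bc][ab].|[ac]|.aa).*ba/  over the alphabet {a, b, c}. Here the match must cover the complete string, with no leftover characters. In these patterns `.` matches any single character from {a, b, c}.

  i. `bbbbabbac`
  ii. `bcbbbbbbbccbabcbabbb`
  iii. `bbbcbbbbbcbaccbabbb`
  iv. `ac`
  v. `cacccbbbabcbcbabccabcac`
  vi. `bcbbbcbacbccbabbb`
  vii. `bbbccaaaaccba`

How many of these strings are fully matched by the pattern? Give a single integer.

i → no match
ii → no match
iii → match
iv → no match — must start with `b`
v → no match — must start with `b`
vi → no match
vii → match
Total matched: 2

2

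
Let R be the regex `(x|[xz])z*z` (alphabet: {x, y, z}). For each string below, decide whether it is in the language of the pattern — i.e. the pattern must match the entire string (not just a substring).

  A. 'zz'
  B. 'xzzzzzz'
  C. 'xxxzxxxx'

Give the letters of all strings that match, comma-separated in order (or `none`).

A, B

A → match
B → match
C → no match — must end with 'z'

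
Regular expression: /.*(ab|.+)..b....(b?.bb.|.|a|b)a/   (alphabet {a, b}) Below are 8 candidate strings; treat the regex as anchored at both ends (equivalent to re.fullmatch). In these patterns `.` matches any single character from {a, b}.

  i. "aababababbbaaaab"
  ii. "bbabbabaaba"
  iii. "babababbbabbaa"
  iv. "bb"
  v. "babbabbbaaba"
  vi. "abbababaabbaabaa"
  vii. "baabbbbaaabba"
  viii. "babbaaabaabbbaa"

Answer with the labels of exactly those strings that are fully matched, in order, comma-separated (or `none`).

ii, iii, v, vi, vii

i → no match — must end with "a"
ii → match
iii → match
iv → no match — must end with "a"
v → match
vi → match
vii → match
viii → no match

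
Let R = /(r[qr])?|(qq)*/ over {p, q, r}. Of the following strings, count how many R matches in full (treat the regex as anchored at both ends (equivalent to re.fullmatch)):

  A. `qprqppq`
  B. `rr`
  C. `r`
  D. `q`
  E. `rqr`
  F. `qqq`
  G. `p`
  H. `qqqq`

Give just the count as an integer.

2

A → no match
B → match
C → no match
D → no match
E → no match
F → no match
G → no match
H → match
Total matched: 2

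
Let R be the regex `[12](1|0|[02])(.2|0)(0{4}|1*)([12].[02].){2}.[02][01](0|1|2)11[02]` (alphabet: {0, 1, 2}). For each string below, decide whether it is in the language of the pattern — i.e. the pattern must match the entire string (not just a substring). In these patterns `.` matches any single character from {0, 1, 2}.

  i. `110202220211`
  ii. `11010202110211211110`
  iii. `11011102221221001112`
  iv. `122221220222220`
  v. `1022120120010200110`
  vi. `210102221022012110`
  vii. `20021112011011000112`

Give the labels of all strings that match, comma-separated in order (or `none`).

i → no match
ii → no match
iii → match
iv → no match
v → match
vi → match
vii → match

iii, v, vi, vii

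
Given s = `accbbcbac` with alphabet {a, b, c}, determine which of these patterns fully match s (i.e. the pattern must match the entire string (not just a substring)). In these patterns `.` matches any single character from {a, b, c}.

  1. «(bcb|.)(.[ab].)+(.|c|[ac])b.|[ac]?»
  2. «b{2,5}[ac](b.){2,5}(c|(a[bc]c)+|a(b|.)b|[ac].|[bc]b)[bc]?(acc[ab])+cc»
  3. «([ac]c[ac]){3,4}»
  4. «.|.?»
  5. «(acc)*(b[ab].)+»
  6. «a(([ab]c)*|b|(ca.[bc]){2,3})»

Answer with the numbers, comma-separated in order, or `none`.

1 → no match
2 → no match — must start with `b`
3 → no match
4 → no match
5 → match
6 → no match

5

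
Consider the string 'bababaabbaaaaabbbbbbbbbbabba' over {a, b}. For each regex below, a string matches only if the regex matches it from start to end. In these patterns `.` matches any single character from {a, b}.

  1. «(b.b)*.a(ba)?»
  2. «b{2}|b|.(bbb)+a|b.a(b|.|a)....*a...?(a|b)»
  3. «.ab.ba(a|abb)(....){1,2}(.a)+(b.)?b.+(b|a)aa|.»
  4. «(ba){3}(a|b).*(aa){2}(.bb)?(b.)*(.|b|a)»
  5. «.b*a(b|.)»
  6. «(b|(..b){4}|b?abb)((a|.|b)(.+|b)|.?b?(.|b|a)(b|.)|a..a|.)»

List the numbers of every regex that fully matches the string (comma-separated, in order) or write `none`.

4, 6

1 → no match
2 → no match
3 → no match
4 → match
5 → no match
6 → match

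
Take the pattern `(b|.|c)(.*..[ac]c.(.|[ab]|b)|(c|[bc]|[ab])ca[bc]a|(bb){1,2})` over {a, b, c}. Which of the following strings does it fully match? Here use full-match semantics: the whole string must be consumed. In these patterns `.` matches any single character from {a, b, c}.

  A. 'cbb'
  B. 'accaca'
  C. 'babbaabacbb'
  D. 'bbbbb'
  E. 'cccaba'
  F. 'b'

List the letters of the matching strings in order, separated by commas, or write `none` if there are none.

A → match
B → match
C → match
D → match
E → match
F → no match

A, B, C, D, E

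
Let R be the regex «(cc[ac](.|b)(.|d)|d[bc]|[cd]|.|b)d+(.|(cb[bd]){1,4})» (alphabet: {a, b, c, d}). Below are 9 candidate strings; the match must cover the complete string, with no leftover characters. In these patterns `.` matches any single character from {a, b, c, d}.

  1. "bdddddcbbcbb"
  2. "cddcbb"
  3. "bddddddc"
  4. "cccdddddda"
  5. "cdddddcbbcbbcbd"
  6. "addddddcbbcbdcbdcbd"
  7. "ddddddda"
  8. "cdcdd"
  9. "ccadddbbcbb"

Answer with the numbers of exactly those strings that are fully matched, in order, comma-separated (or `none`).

1 → match
2 → match
3 → match
4 → match
5 → match
6 → match
7 → match
8 → no match
9 → no match

1, 2, 3, 4, 5, 6, 7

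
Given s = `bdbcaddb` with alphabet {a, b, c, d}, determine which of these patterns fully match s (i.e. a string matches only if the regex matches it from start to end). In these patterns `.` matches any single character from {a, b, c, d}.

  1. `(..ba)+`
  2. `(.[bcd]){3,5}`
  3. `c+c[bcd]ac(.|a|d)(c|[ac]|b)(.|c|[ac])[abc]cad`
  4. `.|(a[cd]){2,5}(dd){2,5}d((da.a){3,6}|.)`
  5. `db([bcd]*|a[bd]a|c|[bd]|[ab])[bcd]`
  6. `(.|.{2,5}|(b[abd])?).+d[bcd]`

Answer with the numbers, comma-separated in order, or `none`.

2, 6

1 → no match — must end with `ba`
2 → match
3 → no match — must start with `c`
4 → no match
5 → no match — must start with `db`
6 → match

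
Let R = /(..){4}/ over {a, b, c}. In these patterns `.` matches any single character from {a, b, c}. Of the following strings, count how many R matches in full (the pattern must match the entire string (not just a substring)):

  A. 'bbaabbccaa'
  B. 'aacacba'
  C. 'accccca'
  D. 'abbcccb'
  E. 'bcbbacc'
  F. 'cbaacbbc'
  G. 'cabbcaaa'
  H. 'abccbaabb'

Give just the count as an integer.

2

A → no match
B → no match
C → no match
D → no match
E → no match
F → match
G → match
H → no match
Total matched: 2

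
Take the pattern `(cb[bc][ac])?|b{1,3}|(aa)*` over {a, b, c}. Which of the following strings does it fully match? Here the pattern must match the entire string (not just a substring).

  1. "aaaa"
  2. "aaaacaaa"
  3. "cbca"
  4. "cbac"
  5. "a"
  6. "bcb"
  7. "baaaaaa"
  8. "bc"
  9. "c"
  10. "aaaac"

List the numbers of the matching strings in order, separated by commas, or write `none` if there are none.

1. "aaaa" → match
2. "aaaacaaa" → no match
3. "cbca" → match
4. "cbac" → no match
5. "a" → no match
6. "bcb" → no match
7. "baaaaaa" → no match
8. "bc" → no match
9. "c" → no match
10. "aaaac" → no match

1, 3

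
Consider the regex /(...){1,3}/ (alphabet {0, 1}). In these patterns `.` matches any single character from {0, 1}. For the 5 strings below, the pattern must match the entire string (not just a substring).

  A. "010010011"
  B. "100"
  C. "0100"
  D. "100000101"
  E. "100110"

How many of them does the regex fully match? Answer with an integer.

A. "010010011" → match
B. "100" → match
C. "0100" → no match
D. "100000101" → match
E. "100110" → match
Total matched: 4

4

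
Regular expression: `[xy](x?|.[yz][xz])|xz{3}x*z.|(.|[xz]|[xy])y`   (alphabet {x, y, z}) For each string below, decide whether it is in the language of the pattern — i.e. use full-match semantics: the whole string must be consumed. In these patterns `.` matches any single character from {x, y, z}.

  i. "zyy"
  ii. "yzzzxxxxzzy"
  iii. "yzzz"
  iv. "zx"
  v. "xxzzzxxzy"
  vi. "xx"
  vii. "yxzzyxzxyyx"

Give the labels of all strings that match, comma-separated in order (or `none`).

i → no match
ii → no match
iii → match
iv → no match
v → no match
vi → match
vii → no match

iii, vi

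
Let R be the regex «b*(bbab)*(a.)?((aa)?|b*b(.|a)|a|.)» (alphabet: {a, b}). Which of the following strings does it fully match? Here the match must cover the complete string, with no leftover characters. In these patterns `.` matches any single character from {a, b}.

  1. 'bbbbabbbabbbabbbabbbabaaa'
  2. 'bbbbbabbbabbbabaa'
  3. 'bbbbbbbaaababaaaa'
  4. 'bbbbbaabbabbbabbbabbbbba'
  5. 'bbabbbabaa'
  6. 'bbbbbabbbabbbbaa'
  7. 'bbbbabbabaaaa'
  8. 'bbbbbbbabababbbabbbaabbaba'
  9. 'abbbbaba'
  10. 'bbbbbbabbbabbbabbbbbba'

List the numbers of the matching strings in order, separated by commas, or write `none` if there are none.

1, 2, 5, 10

1 → match
2 → match
3 → no match
4 → no match
5 → match
6 → no match
7 → no match
8 → no match
9 → no match
10 → match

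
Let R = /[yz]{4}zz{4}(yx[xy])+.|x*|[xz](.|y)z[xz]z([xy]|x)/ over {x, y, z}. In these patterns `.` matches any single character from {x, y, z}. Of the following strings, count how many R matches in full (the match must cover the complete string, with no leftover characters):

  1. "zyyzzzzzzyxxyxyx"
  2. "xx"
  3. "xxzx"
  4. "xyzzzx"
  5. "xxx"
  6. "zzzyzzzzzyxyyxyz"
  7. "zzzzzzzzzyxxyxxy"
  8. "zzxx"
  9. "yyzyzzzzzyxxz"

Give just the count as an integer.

1 → match
2 → match
3 → no match
4 → match
5 → match
6 → match
7 → match
8 → no match
9 → match
Total matched: 7

7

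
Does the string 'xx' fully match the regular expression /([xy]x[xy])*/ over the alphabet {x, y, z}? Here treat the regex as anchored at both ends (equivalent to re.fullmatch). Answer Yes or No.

No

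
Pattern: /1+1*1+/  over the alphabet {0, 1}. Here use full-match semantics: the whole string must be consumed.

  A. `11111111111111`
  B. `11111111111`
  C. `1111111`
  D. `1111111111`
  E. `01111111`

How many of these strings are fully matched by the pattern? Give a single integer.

4

A → match
B → match
C → match
D → match
E → no match — must start with `1`
Total matched: 4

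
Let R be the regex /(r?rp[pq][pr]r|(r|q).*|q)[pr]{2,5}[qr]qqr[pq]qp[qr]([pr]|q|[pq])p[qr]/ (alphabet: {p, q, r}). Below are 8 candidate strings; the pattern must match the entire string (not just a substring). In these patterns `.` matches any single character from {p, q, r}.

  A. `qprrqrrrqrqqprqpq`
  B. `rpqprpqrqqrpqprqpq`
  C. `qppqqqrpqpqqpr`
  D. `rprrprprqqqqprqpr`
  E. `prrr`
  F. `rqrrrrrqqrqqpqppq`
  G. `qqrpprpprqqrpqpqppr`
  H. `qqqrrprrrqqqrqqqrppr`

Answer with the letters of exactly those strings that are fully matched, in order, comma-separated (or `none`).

A → no match
B → no match
C → match
D → no match
E → no match
F → match
G → match
H → no match

C, F, G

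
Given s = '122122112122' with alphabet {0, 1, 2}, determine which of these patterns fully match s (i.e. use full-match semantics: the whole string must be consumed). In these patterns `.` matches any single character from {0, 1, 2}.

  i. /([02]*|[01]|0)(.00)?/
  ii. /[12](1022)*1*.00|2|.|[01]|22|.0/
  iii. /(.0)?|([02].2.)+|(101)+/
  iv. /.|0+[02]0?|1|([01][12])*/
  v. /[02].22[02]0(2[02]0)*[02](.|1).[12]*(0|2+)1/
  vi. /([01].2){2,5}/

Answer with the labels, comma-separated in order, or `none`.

vi

i → no match
ii → no match
iii → no match
iv → no match
v → no match — must end with '1'
vi → match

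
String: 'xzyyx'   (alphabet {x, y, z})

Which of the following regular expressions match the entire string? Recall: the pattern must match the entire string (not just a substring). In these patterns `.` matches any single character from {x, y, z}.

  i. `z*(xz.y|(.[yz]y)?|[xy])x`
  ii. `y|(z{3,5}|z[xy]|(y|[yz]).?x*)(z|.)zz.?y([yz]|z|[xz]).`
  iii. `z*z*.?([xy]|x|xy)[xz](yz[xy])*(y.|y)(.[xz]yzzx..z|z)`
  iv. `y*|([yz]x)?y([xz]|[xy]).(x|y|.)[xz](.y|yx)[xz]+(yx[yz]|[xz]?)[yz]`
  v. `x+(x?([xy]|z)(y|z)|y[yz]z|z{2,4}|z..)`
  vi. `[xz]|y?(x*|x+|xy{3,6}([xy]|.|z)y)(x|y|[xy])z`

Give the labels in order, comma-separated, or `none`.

i → match
ii → no match
iii → no match — must end with 'z'
iv → no match
v → no match
vi → no match

i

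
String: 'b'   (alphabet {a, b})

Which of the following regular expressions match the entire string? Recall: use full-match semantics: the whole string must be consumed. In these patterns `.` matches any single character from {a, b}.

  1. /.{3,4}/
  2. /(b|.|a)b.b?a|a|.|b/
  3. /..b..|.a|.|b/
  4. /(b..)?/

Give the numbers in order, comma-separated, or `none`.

1 → no match
2 → match
3 → match
4 → no match

2, 3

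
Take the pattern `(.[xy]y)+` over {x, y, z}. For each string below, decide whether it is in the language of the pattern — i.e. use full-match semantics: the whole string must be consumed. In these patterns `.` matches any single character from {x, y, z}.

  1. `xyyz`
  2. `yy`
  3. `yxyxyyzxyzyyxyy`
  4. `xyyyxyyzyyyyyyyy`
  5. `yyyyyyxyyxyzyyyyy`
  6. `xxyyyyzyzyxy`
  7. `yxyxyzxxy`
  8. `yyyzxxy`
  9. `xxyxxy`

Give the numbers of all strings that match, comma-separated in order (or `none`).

1. `xyyz` → no match — must end with `y`
2. `yy` → no match
3 → match
4 → no match
5 → no match
6. `xxyyyyzyzyxy` → no match
7. `yxyxyzxxy` → no match
8. `yyyzxxy` → no match
9. `xxyxxy` → match

3, 9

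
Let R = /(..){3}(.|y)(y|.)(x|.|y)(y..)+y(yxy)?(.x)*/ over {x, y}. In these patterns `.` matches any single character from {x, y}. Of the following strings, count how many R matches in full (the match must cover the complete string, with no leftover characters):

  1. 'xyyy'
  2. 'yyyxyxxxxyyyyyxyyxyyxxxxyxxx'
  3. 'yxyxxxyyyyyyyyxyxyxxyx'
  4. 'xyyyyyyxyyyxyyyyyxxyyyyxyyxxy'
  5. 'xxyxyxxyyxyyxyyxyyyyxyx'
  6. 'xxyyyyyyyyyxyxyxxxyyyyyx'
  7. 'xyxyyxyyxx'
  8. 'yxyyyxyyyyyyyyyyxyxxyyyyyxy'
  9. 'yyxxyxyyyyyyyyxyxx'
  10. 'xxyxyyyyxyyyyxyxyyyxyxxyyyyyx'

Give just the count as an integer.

1 → no match
2 → no match
3 → no match
4 → no match
5 → no match
6 → no match
7 → no match
8 → no match
9 → match
10 → no match
Total matched: 1

1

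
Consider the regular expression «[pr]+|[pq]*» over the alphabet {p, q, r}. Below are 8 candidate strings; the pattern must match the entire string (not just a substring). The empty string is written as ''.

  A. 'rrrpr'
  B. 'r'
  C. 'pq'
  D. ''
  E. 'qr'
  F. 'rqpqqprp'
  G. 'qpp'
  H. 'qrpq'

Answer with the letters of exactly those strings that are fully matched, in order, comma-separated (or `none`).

A → match
B → match
C → match
D → match
E → no match
F → no match
G → match
H → no match

A, B, C, D, G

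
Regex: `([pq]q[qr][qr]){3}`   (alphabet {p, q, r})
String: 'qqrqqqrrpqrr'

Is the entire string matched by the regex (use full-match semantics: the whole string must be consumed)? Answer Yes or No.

Yes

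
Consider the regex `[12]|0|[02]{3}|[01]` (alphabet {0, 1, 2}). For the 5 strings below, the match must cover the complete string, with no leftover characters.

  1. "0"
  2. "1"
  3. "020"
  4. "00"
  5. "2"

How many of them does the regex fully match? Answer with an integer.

4

1 → match
2 → match
3 → match
4 → no match
5 → match
Total matched: 4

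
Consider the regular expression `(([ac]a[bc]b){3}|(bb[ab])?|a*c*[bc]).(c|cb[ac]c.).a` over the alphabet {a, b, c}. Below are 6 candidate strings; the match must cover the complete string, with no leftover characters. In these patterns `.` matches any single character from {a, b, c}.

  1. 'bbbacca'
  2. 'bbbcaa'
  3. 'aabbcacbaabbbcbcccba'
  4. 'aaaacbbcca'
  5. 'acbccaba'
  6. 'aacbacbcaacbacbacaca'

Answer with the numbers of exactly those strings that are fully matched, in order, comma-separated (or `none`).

1 → match
2 → no match
3 → match
4 → match
5 → match
6 → no match

1, 3, 4, 5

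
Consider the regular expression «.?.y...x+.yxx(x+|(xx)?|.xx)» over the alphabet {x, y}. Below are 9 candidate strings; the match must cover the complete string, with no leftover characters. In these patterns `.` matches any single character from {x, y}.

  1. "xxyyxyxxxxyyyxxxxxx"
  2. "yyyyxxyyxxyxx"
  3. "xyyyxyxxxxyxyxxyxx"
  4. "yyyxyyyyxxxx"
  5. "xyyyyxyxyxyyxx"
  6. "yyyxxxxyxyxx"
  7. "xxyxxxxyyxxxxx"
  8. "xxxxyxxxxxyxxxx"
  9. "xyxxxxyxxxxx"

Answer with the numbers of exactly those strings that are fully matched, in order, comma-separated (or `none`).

1 → no match
2 → match
3 → no match
4 → no match
5 → no match
6 → no match
7 → match
8 → no match
9 → no match

2, 7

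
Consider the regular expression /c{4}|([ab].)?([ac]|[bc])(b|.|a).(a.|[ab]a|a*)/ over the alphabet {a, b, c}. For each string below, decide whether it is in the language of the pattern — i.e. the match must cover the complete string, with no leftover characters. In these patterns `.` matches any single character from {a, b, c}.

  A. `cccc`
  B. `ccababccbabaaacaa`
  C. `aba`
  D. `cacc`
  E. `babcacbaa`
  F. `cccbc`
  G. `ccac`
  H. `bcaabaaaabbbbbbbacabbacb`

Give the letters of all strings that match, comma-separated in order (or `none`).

A, C

A. `cccc` → match
B → no match
C. `aba` → match
D. `cacc` → no match
E. `babcacbaa` → no match
F. `cccbc` → no match
G. `ccac` → no match
H → no match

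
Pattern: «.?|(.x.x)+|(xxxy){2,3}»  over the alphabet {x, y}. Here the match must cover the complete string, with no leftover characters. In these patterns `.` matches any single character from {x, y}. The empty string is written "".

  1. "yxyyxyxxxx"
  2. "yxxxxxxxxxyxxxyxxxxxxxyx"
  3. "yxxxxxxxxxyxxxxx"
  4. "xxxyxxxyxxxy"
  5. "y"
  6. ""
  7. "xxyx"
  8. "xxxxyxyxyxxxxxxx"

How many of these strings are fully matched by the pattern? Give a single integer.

7

1 → no match
2 → match
3 → match
4 → match
5 → match
6 → match
7 → match
8 → match
Total matched: 7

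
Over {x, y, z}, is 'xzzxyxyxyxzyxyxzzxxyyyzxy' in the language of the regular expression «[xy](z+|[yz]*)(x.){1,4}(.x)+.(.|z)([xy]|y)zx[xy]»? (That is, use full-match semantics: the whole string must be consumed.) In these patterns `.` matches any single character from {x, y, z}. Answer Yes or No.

No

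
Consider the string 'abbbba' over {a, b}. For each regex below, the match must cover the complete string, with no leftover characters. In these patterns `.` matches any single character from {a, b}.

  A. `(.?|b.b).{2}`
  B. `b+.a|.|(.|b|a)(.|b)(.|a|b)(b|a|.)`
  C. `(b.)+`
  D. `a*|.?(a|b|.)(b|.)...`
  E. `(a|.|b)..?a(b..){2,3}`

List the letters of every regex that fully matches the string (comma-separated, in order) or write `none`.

A → no match
B → no match
C → no match — must start with 'b'
D → match
E → no match

D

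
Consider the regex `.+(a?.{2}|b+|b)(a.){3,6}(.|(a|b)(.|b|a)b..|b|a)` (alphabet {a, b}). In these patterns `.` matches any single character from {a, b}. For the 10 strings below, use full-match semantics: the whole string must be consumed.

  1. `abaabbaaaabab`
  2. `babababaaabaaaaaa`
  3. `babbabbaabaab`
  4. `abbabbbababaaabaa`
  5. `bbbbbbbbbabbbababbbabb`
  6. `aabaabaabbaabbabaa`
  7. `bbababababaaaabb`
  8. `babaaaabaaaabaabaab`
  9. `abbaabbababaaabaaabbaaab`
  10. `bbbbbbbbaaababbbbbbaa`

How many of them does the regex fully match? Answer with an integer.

0

1 → no match
2 → no match
3 → no match
4 → no match
5 → no match
6 → no match
7 → no match
8 → no match
9 → no match
10 → no match
Total matched: 0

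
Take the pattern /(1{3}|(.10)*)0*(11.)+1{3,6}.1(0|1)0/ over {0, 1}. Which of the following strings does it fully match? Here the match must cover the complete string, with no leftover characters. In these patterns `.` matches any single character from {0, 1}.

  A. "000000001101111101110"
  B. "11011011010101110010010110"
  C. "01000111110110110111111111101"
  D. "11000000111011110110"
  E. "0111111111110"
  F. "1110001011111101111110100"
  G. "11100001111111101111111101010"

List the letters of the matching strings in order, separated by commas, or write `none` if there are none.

A → no match
B → no match
C → no match — must end with "0"
D → no match
E → match
F → no match
G → no match

E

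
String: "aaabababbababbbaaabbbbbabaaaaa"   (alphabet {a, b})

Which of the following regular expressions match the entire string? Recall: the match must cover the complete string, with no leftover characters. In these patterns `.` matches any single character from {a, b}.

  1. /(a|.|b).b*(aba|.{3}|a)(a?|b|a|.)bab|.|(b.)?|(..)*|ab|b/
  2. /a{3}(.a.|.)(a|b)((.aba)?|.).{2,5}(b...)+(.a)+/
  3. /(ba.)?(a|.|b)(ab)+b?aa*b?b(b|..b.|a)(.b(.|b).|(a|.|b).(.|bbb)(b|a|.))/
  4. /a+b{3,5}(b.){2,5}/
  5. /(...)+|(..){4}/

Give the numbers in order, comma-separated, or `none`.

1, 2, 5

1 → match
2 → match
3 → no match
4 → no match
5 → match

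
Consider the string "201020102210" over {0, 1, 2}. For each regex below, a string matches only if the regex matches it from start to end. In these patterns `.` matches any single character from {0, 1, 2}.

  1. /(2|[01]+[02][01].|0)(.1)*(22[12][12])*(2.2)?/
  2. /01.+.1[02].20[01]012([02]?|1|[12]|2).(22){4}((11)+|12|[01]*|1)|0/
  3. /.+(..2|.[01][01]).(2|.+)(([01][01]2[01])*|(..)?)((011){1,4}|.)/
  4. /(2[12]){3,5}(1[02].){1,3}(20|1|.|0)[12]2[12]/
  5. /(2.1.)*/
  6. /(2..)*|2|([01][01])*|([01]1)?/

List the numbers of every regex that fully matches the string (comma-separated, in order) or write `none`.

1 → no match
2 → no match
3 → match
4 → no match
5 → match
6 → no match

3, 5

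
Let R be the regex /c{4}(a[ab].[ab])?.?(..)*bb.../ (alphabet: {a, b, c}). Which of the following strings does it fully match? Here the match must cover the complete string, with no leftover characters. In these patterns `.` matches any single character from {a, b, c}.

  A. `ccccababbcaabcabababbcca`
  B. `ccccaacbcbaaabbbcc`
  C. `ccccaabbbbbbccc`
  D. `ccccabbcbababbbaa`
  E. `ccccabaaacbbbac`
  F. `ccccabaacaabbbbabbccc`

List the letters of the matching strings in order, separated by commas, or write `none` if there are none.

A → match
B → match
C → match
D → match
E → match
F → match

A, B, C, D, E, F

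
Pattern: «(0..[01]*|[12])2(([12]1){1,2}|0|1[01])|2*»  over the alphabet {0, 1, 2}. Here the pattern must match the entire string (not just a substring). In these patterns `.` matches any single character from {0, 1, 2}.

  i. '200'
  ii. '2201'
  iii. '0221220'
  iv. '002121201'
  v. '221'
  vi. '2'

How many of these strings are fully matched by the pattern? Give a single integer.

1

i. '200' → no match
ii. '2201' → no match
iii. '0221220' → no match
iv. '002121201' → no match
v. '221' → no match
vi. '2' → match
Total matched: 1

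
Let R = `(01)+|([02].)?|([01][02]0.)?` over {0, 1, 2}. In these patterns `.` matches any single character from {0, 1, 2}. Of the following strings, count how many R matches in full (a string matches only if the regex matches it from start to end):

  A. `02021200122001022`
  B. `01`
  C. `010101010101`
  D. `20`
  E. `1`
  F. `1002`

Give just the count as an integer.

A → no match
B → match
C → match
D → match
E → no match
F → match
Total matched: 4

4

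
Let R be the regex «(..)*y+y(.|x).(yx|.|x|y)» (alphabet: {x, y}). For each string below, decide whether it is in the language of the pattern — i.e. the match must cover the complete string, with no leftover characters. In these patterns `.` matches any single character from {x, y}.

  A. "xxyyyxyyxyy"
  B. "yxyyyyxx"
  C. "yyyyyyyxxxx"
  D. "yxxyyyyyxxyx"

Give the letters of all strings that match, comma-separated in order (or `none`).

A → match
B → match
C → no match
D → match

A, B, D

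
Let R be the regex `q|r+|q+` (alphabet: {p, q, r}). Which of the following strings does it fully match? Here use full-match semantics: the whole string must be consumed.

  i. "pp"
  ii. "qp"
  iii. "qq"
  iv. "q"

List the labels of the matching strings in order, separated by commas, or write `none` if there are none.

iii, iv

i. "pp" → no match
ii. "qp" → no match
iii. "qq" → match
iv. "q" → match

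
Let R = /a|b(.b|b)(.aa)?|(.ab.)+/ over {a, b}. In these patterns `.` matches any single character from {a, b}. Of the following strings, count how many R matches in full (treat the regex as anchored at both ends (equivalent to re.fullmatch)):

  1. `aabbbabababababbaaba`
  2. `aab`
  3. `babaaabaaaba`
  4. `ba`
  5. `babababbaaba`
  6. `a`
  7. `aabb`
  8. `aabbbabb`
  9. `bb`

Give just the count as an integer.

1 → match
2 → no match
3 → match
4 → no match
5 → match
6 → match
7 → match
8 → match
9 → match
Total matched: 7

7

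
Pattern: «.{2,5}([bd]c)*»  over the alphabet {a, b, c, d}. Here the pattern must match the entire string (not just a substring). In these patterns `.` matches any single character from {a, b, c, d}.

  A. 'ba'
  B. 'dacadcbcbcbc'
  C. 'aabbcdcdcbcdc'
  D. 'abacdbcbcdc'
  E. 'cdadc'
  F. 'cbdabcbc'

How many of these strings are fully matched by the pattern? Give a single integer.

6

A → match
B → match
C → match
D → match
E → match
F → match
Total matched: 6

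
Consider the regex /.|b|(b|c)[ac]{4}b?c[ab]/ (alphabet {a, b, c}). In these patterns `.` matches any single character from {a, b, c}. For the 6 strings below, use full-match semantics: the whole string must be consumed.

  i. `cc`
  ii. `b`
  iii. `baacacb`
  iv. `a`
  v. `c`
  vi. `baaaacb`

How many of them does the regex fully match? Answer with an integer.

i → no match
ii → match
iii → match
iv → match
v → match
vi → match
Total matched: 5

5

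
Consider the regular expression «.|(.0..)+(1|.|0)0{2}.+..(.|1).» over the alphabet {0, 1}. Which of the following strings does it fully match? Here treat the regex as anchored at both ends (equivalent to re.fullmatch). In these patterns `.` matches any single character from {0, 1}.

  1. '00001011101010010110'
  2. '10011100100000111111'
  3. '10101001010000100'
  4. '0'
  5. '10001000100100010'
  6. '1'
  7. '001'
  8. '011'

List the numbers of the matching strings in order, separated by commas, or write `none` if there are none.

1 → match
2 → no match
3 → match
4. '0' → match
5 → match
6. '1' → match
7. '001' → no match
8. '011' → no match

1, 3, 4, 5, 6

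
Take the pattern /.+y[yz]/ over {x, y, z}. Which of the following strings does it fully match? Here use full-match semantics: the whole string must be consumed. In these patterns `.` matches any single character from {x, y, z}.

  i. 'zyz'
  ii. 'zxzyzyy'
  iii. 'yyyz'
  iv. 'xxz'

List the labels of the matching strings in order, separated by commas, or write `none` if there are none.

i → match
ii → match
iii → match
iv → no match

i, ii, iii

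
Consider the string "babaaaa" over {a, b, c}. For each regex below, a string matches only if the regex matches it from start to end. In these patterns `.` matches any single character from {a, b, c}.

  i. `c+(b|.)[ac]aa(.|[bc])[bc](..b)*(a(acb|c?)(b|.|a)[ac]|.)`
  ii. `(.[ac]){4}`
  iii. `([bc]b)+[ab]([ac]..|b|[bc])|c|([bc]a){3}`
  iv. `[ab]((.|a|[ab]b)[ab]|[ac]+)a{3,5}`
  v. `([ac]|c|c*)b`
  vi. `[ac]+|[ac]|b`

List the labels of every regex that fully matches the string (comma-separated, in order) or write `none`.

i → no match — must start with "c"
ii → no match
iii → no match
iv → match
v → no match — must end with "b"
vi → no match

iv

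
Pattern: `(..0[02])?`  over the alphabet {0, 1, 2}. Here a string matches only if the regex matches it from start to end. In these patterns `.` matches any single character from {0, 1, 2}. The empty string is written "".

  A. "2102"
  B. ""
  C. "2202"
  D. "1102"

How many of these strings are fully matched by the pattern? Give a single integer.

A → match
B → match
C → match
D → match
Total matched: 4

4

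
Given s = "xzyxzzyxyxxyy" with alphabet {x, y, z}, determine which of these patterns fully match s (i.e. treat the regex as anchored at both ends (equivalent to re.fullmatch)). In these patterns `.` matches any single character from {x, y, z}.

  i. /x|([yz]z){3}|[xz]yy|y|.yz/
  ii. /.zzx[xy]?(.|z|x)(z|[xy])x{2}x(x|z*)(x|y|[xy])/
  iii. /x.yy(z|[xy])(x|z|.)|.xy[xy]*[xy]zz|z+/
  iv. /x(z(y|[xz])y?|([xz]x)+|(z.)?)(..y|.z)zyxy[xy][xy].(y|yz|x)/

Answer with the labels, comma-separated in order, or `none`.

iv

i → no match
ii → no match
iii → no match
iv → match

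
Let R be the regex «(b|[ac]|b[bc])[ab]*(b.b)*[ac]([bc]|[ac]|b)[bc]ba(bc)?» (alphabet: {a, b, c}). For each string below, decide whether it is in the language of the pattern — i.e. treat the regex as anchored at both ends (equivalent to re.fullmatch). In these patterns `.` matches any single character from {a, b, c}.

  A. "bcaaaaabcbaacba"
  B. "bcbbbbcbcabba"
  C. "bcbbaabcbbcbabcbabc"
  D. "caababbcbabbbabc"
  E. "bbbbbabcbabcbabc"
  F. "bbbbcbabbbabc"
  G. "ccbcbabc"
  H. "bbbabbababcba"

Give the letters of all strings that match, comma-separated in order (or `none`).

A, B, C, D, E, F, G, H

A → match
B → match
C → match
D → match
E → match
F → match
G → match
H → match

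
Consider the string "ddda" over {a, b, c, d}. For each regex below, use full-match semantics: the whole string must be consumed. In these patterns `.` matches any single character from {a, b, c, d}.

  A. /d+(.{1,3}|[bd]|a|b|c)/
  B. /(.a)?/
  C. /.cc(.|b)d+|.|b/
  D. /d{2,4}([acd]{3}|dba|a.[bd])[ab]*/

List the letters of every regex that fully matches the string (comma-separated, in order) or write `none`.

A → match
B → no match
C → no match
D → no match

A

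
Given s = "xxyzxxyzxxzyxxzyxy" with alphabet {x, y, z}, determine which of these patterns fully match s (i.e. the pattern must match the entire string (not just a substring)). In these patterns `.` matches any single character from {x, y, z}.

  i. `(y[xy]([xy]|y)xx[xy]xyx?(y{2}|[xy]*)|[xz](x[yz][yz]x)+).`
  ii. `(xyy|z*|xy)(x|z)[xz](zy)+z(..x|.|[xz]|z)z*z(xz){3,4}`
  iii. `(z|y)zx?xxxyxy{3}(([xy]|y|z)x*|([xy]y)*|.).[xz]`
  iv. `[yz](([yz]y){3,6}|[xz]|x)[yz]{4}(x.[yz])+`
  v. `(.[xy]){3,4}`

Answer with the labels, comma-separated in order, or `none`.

i

i → match
ii → no match — must end with "xz"
iii → no match
iv → no match
v → no match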